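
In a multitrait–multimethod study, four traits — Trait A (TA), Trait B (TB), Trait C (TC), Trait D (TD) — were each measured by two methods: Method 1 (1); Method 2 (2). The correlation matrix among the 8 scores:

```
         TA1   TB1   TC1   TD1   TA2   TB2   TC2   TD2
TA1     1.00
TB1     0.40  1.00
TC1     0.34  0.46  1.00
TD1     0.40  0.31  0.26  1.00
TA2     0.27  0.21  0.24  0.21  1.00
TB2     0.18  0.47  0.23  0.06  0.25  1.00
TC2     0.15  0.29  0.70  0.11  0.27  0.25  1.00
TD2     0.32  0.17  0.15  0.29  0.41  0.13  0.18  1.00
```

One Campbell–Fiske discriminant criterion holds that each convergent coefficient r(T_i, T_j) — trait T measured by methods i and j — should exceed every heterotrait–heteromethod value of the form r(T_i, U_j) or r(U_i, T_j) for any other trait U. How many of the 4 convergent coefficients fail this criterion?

2

Each convergent coefficient versus the relevant comparison correlations:
TA (methods 1·2): 0.27 vs {0.18, 0.21, 0.15, 0.24, 0.32, 0.21} → fail.
TB (methods 1·2): 0.47 vs {0.21, 0.18, 0.29, 0.23, 0.17, 0.06} → pass.
TC (methods 1·2): 0.70 vs {0.24, 0.15, 0.23, 0.29, 0.15, 0.11} → pass.
TD (methods 1·2): 0.29 vs {0.21, 0.32, 0.06, 0.17, 0.11, 0.15} → fail.
2 of 4 fail.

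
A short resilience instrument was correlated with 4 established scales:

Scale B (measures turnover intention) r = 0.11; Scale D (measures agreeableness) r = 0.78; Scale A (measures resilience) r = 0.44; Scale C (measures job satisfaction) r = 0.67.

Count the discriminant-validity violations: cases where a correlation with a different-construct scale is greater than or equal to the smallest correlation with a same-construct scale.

Convergent (same construct = resilience): Scale A.
Smallest convergent = 0.44. Discriminant values: 0.11, 0.78, 0.67; count ≥ 0.44 → 2.

2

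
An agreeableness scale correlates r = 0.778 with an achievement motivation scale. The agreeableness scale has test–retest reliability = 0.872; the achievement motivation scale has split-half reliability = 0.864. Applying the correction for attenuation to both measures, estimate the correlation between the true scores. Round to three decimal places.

r_true = r_obs / √(r_xx · r_yy) = 0.778 / √(0.872 × 0.864) = 0.778 / √0.753408 = 0.778 / 0.8680 ≈ 0.896.

0.896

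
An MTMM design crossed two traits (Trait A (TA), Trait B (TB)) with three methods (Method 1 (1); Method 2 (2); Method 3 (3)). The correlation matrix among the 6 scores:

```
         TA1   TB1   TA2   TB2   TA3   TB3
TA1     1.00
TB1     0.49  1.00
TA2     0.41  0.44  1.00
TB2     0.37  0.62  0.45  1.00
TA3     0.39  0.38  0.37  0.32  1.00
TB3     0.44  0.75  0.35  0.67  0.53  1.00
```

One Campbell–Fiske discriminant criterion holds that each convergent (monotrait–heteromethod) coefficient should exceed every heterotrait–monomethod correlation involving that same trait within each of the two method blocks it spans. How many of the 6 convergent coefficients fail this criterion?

3

Each convergent coefficient versus the relevant comparison correlations:
TA (methods 1·2): 0.41 vs {0.49, 0.45} → fail.
TA (methods 1·3): 0.39 vs {0.49, 0.53} → fail.
TA (methods 2·3): 0.37 vs {0.45, 0.53} → fail.
TB (methods 1·2): 0.62 vs {0.49, 0.45} → pass.
TB (methods 1·3): 0.75 vs {0.49, 0.53} → pass.
TB (methods 2·3): 0.67 vs {0.45, 0.53} → pass.
3 of 6 fail.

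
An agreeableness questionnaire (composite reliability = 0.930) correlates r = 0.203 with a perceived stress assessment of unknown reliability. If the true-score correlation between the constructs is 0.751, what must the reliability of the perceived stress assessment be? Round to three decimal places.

r_true = r_obs / √(r_xx · r_yy) ⇒ 0.751 = 0.203 / √(0.930 · r_yy).
√(0.930 · r_yy) = 0.203 / 0.751 = 0.2703; 0.930 · r_yy = 0.0731; r_yy = 0.0731 / 0.930 ≈ 0.079.

0.079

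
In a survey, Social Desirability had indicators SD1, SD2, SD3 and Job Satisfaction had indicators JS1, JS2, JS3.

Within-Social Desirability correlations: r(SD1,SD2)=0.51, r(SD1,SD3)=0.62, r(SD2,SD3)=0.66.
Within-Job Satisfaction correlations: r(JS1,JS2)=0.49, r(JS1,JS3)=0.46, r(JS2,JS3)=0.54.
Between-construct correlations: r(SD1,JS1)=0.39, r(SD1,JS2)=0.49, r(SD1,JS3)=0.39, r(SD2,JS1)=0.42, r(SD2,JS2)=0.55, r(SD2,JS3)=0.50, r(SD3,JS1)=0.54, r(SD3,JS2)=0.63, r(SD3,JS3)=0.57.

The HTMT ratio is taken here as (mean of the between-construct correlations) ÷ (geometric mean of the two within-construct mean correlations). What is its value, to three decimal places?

Mean heterotrait r = 4.48/9 = 0.4978.
Mean within-SD = 1.79/3 = 0.5967; mean within-JS = 1.49/3 = 0.4967.
Geometric mean = √(0.5967 × 0.4967) = 0.5444.
HTMT = 0.4978 / 0.5444 = 0.914.

0.914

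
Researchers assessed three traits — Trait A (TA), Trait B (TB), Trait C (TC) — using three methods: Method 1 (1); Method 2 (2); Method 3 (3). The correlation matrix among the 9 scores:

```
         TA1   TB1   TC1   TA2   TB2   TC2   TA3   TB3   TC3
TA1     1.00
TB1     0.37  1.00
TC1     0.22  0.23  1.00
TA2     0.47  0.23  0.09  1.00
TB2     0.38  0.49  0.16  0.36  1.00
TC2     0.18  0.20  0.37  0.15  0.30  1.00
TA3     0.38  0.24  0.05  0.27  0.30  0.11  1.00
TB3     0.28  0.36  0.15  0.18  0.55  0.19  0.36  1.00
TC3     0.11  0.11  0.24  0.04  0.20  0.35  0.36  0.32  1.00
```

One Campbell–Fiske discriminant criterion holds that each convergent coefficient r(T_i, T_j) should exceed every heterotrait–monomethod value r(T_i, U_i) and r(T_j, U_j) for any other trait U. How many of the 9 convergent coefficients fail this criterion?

4

Checking each validity diagonal entry against its comparison values:
TA (methods 1·2): 0.47 vs {0.37, 0.36, 0.22, 0.15} → pass.
TA (methods 1·3): 0.38 vs {0.37, 0.36, 0.22, 0.36} → pass.
TA (methods 2·3): 0.27 vs {0.36, 0.36, 0.15, 0.36} → fail.
TB (methods 1·2): 0.49 vs {0.37, 0.36, 0.23, 0.30} → pass.
TB (methods 1·3): 0.36 vs {0.37, 0.36, 0.23, 0.32} → fail.
TB (methods 2·3): 0.55 vs {0.36, 0.36, 0.30, 0.32} → pass.
TC (methods 1·2): 0.37 vs {0.22, 0.15, 0.23, 0.30} → pass.
TC (methods 1·3): 0.24 vs {0.22, 0.36, 0.23, 0.32} → fail.
TC (methods 2·3): 0.35 vs {0.15, 0.36, 0.30, 0.32} → fail.
4 of 9 fail.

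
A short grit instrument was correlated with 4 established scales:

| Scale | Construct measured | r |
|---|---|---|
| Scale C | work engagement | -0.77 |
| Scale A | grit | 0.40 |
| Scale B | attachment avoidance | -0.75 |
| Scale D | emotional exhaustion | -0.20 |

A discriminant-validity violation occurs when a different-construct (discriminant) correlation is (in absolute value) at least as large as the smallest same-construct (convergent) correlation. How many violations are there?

2

Convergent (same construct = grit): Scale A.
Smallest convergent = 0.40. Discriminant |r|: 0.77, 0.75, 0.20; count ≥ 0.40 → 2.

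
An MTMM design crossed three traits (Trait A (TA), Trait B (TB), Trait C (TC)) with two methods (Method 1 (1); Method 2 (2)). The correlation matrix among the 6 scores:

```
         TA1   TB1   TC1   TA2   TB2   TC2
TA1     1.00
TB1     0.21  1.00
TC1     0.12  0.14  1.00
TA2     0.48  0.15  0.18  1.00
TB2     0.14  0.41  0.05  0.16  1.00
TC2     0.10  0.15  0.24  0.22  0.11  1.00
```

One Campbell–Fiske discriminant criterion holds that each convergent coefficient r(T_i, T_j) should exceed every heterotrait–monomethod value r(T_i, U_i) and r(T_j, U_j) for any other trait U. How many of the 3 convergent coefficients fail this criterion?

Checking each validity diagonal entry against its comparison values:
TA (methods 1·2): 0.48 vs {0.21, 0.16, 0.12, 0.22} → pass.
TB (methods 1·2): 0.41 vs {0.21, 0.16, 0.14, 0.11} → pass.
TC (methods 1·2): 0.24 vs {0.12, 0.22, 0.14, 0.11} → pass.
0 of 3 fail.

0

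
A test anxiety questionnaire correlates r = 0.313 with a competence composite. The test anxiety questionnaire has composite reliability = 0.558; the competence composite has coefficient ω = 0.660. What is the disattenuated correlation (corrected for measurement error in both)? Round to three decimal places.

r_true = r_obs / √(r_xx · r_yy) = 0.313 / √(0.558 × 0.660) = 0.313 / √0.368280 = 0.313 / 0.6069 ≈ 0.516.

0.516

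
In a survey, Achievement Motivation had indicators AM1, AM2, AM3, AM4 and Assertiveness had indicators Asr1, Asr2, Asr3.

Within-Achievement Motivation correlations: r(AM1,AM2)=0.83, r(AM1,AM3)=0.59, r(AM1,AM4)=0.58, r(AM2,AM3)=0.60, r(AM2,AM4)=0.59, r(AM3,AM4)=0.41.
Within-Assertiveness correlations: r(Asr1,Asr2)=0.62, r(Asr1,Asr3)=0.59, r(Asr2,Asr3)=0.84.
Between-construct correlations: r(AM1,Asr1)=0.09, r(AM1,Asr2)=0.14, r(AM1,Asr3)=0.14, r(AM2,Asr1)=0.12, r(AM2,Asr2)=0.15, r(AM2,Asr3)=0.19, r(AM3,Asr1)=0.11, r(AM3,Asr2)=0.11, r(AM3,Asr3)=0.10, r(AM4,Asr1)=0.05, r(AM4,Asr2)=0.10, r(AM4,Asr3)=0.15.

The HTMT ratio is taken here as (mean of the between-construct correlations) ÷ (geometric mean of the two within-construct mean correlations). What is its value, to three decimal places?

Mean between = 1.45/12 = 0.1208.
Mean within-AM = 3.60/6 = 0.6000; mean within-Asr = 2.05/3 = 0.6833.
Geometric mean = √(0.6000 × 0.6833) = 0.6403.
HTMT = 0.1208 / 0.6403 = 0.189.

0.189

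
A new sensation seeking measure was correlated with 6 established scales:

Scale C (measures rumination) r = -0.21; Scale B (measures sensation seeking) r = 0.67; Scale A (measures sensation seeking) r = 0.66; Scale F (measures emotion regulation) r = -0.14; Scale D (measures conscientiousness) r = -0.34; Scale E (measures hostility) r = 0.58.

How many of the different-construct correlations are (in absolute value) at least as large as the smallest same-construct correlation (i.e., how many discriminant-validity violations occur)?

Convergent (same construct = sensation seeking): Scale B, Scale A.
Smallest convergent = 0.66. Discriminant |r|: 0.21, 0.14, 0.34, 0.58; count ≥ 0.66 → 0.

0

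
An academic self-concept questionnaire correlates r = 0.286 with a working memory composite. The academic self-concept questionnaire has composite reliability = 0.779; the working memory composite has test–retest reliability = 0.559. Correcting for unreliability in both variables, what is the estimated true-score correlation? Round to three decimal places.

0.433

r_true = r_obs / √(r_xx · r_yy) = 0.286 / √(0.779 × 0.559) = 0.286 / √0.435461 = 0.286 / 0.6599 ≈ 0.433.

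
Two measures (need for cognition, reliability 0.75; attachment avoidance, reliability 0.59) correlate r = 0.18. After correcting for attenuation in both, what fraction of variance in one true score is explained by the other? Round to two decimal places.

Disattenuated r = 0.18 / √(0.75 × 0.59) = 0.18 / 0.6652 = 0.2706.
Shared true-score variance = 0.2706² = 0.0732 ≈ 0.07.

0.07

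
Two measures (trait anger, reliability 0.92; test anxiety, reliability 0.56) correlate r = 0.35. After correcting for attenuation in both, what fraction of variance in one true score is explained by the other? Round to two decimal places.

0.24

Disattenuated r = 0.35 / √(0.92 × 0.56) = 0.35 / 0.7178 = 0.4876.
Shared true-score variance = 0.4876² = 0.2378 ≈ 0.24.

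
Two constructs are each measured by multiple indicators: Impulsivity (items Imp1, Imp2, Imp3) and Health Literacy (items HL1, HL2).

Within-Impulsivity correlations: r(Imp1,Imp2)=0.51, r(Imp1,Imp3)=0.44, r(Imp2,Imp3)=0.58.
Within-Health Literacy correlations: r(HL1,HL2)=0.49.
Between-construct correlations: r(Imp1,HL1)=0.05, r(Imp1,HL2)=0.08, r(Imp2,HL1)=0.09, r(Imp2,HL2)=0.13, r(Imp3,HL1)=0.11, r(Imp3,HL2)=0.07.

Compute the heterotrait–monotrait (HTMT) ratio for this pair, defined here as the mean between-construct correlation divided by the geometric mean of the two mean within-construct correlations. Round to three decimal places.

0.177

Between-construct mean = 0.53/6 = 0.0883.
Mean within-Imp = 1.53/3 = 0.5100; mean within-HL = 0.49/1 = 0.4900.
Geometric mean = √(0.5100 × 0.4900) = 0.4999.
HTMT = 0.0883 / 0.4999 = 0.177.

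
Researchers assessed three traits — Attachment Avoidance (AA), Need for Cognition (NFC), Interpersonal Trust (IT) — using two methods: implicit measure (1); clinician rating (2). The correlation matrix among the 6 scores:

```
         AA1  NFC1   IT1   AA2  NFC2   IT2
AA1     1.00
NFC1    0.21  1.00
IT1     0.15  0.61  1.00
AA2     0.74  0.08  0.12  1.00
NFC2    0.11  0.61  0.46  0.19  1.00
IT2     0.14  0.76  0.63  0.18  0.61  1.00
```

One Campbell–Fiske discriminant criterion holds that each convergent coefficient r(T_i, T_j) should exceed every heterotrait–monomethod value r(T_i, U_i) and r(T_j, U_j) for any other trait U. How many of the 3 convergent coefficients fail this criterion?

Convergent coefficients and their comparison sets:
AA (methods 1·2): 0.74 vs {0.21, 0.19, 0.15, 0.18} → pass.
NFC (methods 1·2): 0.61 vs {0.21, 0.19, 0.61, 0.61} → fail.
IT (methods 1·2): 0.63 vs {0.15, 0.18, 0.61, 0.61} → pass.
1 of 3 fail.

1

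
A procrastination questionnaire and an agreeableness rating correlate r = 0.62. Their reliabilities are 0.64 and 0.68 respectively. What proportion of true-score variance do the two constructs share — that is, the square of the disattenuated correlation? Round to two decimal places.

0.88

Disattenuated r = 0.62 / √(0.64 × 0.68) = 0.62 / 0.6597 = 0.9398.
Shared true-score variance = 0.9398² = 0.8832 ≈ 0.88.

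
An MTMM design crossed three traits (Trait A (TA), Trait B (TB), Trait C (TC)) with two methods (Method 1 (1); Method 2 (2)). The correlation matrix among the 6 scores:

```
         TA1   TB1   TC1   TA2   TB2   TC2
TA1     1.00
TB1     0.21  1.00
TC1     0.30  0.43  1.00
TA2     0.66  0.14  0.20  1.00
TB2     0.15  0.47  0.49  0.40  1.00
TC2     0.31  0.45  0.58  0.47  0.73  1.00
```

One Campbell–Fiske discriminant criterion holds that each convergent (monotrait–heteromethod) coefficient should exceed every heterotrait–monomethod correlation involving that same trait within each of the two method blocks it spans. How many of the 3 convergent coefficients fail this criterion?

Each convergent coefficient versus the relevant comparison correlations:
TA (methods 1·2): 0.66 vs {0.21, 0.40, 0.30, 0.47} → pass.
TB (methods 1·2): 0.47 vs {0.21, 0.40, 0.43, 0.73} → fail.
TC (methods 1·2): 0.58 vs {0.30, 0.47, 0.43, 0.73} → fail.
2 of 3 fail.

2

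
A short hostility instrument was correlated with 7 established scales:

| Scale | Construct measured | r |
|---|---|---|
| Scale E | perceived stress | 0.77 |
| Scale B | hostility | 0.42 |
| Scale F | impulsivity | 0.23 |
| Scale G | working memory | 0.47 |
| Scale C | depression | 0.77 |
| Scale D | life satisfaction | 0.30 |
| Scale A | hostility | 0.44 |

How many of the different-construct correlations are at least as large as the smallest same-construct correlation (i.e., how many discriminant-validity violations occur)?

3

Convergent (same construct = hostility): Scale B, Scale A.
Smallest convergent = 0.42. Discriminant values: 0.77, 0.23, 0.47, 0.77, 0.30; count ≥ 0.42 → 3.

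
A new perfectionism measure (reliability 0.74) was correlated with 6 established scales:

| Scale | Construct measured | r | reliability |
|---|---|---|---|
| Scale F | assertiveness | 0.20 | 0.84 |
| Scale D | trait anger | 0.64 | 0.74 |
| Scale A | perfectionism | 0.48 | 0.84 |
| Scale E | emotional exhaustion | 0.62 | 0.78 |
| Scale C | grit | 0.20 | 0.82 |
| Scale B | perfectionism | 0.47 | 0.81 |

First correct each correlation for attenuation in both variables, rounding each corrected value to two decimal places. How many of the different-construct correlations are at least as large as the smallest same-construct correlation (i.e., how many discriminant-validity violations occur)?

2

Disattenuated r (r / √(r_scale · r_new)):
  Scale F (disc): 0.20 / √(0.84·0.74) = 0.25
  Scale D (disc): 0.64 / √(0.74·0.74) = 0.86
  Scale A (conv): 0.48 / √(0.84·0.74) = 0.61
  Scale E (disc): 0.62 / √(0.78·0.74) = 0.82
  Scale C (disc): 0.20 / √(0.82·0.74) = 0.26
  Scale B (conv): 0.47 / √(0.81·0.74) = 0.61
Smallest convergent = 0.61. Discriminant values: 0.25, 0.86, 0.82, 0.26; count ≥ 0.61 → 2.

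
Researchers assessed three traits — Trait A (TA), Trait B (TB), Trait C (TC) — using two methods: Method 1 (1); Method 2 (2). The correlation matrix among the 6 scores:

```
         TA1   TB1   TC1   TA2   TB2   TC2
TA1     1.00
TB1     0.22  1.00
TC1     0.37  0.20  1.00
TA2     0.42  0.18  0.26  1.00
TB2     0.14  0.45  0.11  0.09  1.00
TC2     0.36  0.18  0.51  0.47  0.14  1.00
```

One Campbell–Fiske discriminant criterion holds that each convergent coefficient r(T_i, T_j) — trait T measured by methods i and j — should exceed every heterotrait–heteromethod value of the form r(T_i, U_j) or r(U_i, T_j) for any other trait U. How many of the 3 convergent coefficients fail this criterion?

0

Checking each validity diagonal entry against its comparison values:
TA (methods 1·2): 0.42 vs {0.14, 0.18, 0.36, 0.26} → pass.
TB (methods 1·2): 0.45 vs {0.18, 0.14, 0.18, 0.11} → pass.
TC (methods 1·2): 0.51 vs {0.26, 0.36, 0.11, 0.18} → pass.
0 of 3 fail.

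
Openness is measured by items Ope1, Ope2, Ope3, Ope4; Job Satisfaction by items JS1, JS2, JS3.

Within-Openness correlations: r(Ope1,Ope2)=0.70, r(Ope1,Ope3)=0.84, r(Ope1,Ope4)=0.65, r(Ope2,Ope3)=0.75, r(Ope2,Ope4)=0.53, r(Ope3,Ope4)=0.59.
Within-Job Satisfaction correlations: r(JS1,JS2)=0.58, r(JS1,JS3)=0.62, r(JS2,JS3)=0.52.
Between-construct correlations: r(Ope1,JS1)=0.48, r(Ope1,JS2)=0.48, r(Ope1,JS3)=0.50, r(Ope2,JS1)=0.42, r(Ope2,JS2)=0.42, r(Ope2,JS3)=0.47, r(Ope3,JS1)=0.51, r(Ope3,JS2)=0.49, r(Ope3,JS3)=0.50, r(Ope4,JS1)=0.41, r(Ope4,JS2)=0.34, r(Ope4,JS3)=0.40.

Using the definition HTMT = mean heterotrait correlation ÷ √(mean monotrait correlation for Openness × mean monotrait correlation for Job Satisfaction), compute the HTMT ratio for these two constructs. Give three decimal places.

0.725

Mean heterotrait r = 5.42/12 = 0.4517.
Mean within-Ope = 4.06/6 = 0.6767; mean within-JS = 1.72/3 = 0.5733.
Geometric mean = √(0.6767 × 0.5733) = 0.6229.
HTMT = 0.4517 / 0.6229 = 0.725.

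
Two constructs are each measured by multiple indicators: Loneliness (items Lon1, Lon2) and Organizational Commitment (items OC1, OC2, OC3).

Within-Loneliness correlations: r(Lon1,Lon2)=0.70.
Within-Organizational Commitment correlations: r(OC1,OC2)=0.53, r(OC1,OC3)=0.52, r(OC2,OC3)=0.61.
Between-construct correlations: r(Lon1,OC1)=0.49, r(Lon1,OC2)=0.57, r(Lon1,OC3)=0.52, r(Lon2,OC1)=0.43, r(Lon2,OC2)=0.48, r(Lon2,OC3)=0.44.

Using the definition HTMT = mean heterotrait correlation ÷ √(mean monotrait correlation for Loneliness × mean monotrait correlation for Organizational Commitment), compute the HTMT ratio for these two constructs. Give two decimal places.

0.78

Mean between = 2.93/6 = 0.4883.
Mean within-Lon = 0.70/1 = 0.7000; mean within-OC = 1.66/3 = 0.5533.
Geometric mean = √(0.7000 × 0.5533) = 0.6223.
HTMT = 0.4883 / 0.6223 = 0.78.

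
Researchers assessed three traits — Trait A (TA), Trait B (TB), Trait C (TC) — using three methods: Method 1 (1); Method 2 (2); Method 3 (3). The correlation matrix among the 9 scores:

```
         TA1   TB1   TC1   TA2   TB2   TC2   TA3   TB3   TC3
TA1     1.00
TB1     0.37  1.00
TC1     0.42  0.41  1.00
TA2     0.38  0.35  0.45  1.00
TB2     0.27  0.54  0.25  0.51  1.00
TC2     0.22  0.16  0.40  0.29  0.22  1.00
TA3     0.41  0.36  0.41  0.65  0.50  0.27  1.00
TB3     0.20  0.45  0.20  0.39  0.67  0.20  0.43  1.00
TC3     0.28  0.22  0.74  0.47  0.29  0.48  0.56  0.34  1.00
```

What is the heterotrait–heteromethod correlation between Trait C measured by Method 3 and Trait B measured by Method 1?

0.22

Different traits and methods: r(TC3, TB1) = 0.22.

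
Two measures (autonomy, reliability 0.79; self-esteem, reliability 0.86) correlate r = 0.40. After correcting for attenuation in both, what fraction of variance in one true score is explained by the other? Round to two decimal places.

Disattenuated r = 0.40 / √(0.79 × 0.86) = 0.40 / 0.8243 = 0.4853.
Shared true-score variance = 0.4853² = 0.2355 ≈ 0.24.

0.24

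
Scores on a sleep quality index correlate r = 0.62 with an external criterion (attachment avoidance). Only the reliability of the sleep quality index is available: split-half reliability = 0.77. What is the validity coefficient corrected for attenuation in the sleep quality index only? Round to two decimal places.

Single correction: r_c = r_obs / √r_xx = 0.62 / √0.77 = 0.62 / 0.8775 ≈ 0.71.

0.71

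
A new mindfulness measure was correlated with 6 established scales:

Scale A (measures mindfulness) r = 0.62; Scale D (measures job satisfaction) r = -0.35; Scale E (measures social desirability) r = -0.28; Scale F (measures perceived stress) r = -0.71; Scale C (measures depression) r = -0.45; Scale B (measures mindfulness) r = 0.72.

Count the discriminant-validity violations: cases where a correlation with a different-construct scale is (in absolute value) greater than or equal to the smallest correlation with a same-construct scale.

Convergent (same construct = mindfulness): Scale A, Scale B.
Smallest convergent = 0.62. Discriminant |r|: 0.35, 0.28, 0.71, 0.45; count ≥ 0.62 → 1.

1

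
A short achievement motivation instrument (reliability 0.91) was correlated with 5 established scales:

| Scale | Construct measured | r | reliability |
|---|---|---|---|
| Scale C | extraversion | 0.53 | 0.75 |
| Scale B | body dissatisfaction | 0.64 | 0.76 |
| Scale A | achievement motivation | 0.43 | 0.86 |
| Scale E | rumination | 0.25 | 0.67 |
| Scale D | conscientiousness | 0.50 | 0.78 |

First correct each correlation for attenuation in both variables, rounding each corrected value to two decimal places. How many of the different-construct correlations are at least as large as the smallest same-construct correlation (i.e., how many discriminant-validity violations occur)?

Disattenuated r (r / √(r_scale · r_new)):
  Scale C (disc): 0.53 / √(0.75·0.91) = 0.64
  Scale B (disc): 0.64 / √(0.76·0.91) = 0.77
  Scale A (conv): 0.43 / √(0.86·0.91) = 0.49
  Scale E (disc): 0.25 / √(0.67·0.91) = 0.32
  Scale D (disc): 0.50 / √(0.78·0.91) = 0.59
Smallest convergent = 0.49. Discriminant values: 0.64, 0.77, 0.32, 0.59; count ≥ 0.49 → 3.

3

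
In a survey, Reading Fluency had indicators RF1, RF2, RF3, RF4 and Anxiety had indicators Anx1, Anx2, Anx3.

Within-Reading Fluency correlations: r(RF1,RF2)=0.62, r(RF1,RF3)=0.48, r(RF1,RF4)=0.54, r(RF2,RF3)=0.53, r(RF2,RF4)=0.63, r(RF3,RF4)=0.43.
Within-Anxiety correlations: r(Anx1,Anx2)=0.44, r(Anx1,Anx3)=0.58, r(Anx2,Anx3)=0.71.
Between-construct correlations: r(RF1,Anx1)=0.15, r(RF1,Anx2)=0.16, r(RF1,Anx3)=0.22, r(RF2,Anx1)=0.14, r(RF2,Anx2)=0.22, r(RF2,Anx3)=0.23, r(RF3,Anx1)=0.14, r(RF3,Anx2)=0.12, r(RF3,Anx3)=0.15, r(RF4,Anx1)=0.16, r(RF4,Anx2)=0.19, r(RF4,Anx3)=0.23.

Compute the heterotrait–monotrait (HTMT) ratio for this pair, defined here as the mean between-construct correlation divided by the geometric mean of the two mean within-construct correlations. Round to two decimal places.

0.32

Between-construct mean = 2.11/12 = 0.1758.
Mean within-RF = 3.23/6 = 0.5383; mean within-Anx = 1.73/3 = 0.5767.
Geometric mean = √(0.5383 × 0.5767) = 0.5572.
HTMT = 0.1758 / 0.5572 = 0.32.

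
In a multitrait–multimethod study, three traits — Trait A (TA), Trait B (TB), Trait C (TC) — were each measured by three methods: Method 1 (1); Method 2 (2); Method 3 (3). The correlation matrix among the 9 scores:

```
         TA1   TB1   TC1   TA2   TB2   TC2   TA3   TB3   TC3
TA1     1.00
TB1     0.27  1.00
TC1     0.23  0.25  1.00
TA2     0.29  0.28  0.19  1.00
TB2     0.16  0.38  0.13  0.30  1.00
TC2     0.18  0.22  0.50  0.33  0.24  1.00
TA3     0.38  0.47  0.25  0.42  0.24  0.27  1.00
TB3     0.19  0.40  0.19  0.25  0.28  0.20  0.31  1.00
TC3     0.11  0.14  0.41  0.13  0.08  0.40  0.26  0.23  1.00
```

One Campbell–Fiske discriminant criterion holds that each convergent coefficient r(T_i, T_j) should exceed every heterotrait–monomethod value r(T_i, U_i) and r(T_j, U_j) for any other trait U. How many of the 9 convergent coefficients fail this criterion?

Convergent coefficients and their comparison sets:
TA (methods 1·2): 0.29 vs {0.27, 0.30, 0.23, 0.33} → fail.
TA (methods 1·3): 0.38 vs {0.27, 0.31, 0.23, 0.26} → pass.
TA (methods 2·3): 0.42 vs {0.30, 0.31, 0.33, 0.26} → pass.
TB (methods 1·2): 0.38 vs {0.27, 0.30, 0.25, 0.24} → pass.
TB (methods 1·3): 0.40 vs {0.27, 0.31, 0.25, 0.23} → pass.
TB (methods 2·3): 0.28 vs {0.30, 0.31, 0.24, 0.23} → fail.
TC (methods 1·2): 0.50 vs {0.23, 0.33, 0.25, 0.24} → pass.
TC (methods 1·3): 0.41 vs {0.23, 0.26, 0.25, 0.23} → pass.
TC (methods 2·3): 0.40 vs {0.33, 0.26, 0.24, 0.23} → pass.
2 of 9 fail.

2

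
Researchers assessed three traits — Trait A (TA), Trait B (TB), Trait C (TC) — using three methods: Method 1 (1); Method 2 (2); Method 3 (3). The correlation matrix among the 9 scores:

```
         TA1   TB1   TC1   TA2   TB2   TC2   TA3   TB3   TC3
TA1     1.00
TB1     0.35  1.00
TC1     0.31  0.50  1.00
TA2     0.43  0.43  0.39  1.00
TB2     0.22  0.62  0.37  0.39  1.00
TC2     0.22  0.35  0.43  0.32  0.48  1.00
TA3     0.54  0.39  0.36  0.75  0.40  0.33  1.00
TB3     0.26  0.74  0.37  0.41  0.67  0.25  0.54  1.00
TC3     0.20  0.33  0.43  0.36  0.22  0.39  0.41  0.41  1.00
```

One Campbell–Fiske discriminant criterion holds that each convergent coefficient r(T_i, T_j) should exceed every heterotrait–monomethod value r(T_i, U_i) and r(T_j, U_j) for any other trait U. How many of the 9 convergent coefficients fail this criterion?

4

Convergent coefficients and their comparison sets:
TA (methods 1·2): 0.43 vs {0.35, 0.39, 0.31, 0.32} → pass.
TA (methods 1·3): 0.54 vs {0.35, 0.54, 0.31, 0.41} → fail.
TA (methods 2·3): 0.75 vs {0.39, 0.54, 0.32, 0.41} → pass.
TB (methods 1·2): 0.62 vs {0.35, 0.39, 0.50, 0.48} → pass.
TB (methods 1·3): 0.74 vs {0.35, 0.54, 0.50, 0.41} → pass.
TB (methods 2·3): 0.67 vs {0.39, 0.54, 0.48, 0.41} → pass.
TC (methods 1·2): 0.43 vs {0.31, 0.32, 0.50, 0.48} → fail.
TC (methods 1·3): 0.43 vs {0.31, 0.41, 0.50, 0.41} → fail.
TC (methods 2·3): 0.39 vs {0.32, 0.41, 0.48, 0.41} → fail.
4 of 9 fail.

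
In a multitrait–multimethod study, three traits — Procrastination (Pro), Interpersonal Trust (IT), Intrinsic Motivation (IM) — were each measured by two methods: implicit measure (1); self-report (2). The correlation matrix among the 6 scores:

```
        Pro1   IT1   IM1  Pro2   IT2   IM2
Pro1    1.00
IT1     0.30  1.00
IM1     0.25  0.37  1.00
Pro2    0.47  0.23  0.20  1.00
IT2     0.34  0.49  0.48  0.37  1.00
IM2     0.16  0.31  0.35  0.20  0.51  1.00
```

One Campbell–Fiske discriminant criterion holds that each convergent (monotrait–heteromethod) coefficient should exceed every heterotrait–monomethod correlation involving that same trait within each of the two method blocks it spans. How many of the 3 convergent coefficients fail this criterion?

2

Convergent coefficients and their comparison sets:
Pro (methods 1·2): 0.47 vs {0.30, 0.37, 0.25, 0.20} → pass.
IT (methods 1·2): 0.49 vs {0.30, 0.37, 0.37, 0.51} → fail.
IM (methods 1·2): 0.35 vs {0.25, 0.20, 0.37, 0.51} → fail.
2 of 3 fail.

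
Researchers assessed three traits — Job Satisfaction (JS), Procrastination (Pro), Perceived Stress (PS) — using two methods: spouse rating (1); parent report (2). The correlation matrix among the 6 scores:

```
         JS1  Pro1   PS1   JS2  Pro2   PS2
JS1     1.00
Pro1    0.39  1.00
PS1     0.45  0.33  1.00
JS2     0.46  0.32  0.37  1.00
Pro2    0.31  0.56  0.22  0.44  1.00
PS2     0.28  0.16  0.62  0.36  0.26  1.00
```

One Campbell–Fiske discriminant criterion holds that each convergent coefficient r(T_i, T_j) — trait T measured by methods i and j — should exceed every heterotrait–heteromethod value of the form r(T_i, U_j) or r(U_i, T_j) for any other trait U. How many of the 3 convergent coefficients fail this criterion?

0

Each convergent coefficient versus the relevant comparison correlations:
JS (methods 1·2): 0.46 vs {0.31, 0.32, 0.28, 0.37} → pass.
Pro (methods 1·2): 0.56 vs {0.32, 0.31, 0.16, 0.22} → pass.
PS (methods 1·2): 0.62 vs {0.37, 0.28, 0.22, 0.16} → pass.
0 of 3 fail.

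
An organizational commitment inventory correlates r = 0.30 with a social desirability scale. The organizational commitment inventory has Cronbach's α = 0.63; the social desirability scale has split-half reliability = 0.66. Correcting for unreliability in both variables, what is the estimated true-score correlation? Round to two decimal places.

0.47

r_true = r_obs / √(r_xx · r_yy) = 0.30 / √(0.63 × 0.66) = 0.30 / √0.4158 = 0.30 / 0.6448 ≈ 0.47.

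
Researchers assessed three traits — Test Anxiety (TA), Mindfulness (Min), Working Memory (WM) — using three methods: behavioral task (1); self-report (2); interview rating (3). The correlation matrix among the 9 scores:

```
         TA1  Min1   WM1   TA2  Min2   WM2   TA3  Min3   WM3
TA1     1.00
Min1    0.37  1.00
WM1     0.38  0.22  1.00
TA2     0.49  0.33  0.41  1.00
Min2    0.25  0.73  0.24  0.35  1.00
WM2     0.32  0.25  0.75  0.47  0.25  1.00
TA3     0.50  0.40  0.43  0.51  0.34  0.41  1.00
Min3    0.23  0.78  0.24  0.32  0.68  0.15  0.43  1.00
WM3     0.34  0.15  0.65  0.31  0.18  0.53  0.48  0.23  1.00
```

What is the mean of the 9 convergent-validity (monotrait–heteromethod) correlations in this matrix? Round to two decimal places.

0.62

Convergent values: 0.49, 0.50, 0.51, 0.73, 0.78, 0.68, 0.75, 0.65, 0.53; mean = 5.62/9 = 0.62.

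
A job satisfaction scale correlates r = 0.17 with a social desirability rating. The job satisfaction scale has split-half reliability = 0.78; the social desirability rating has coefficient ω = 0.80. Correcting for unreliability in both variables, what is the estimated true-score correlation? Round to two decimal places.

r_true = r_obs / √(r_xx · r_yy) = 0.17 / √(0.78 × 0.80) = 0.17 / √0.6240 = 0.17 / 0.7899 ≈ 0.22.

0.22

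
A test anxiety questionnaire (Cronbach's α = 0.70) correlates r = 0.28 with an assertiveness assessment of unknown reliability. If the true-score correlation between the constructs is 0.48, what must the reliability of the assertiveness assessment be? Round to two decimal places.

r_true = r_obs / √(r_xx · r_yy) ⇒ 0.48 = 0.28 / √(0.70 · r_yy).
√(0.70 · r_yy) = 0.28 / 0.48 = 0.5833; 0.70 · r_yy = 0.3402; r_yy = 0.3402 / 0.70 ≈ 0.49.

0.49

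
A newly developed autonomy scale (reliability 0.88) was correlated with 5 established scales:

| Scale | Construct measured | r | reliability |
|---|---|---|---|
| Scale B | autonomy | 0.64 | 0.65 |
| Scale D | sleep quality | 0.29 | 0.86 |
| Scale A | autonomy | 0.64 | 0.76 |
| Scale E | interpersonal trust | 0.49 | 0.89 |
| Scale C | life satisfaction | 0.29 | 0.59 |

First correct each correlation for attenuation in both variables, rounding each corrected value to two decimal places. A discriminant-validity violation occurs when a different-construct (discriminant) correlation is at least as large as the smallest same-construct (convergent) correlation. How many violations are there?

Disattenuated r (r / √(r_scale · r_new)):
  Scale B (conv): 0.64 / √(0.65·0.88) = 0.85
  Scale D (disc): 0.29 / √(0.86·0.88) = 0.33
  Scale A (conv): 0.64 / √(0.76·0.88) = 0.78
  Scale E (disc): 0.49 / √(0.89·0.88) = 0.55
  Scale C (disc): 0.29 / √(0.59·0.88) = 0.40
Smallest convergent = 0.78. Discriminant values: 0.33, 0.55, 0.40; count ≥ 0.78 → 0.

0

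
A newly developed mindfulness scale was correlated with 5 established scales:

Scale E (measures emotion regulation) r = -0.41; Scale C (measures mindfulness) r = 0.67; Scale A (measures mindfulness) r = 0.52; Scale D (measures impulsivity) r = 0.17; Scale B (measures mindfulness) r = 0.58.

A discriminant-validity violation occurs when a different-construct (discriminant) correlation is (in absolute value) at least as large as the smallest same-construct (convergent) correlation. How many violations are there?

0

Convergent (same construct = mindfulness): Scale C, Scale A, Scale B.
Smallest convergent = 0.52. Discriminant |r|: 0.41, 0.17; count ≥ 0.52 → 0.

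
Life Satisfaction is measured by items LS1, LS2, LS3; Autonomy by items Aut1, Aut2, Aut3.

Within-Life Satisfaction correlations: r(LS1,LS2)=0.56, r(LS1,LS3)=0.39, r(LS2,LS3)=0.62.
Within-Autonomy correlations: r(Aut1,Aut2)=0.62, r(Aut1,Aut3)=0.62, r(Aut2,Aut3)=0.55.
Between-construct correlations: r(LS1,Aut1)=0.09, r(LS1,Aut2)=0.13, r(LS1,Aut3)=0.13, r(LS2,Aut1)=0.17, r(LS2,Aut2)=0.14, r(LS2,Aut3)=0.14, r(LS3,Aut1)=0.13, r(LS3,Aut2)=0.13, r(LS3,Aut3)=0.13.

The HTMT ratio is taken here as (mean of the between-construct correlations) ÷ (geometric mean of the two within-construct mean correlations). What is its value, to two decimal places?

Mean heterotrait r = 1.19/9 = 0.1322.
Mean within-LS = 1.57/3 = 0.5233; mean within-Aut = 1.79/3 = 0.5967.
Geometric mean = √(0.5233 × 0.5967) = 0.5588.
HTMT = 0.1322 / 0.5588 = 0.24.

0.24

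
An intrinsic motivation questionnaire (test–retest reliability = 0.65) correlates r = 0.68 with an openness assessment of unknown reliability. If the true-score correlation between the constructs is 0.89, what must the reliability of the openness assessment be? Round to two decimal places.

r_true = r_obs / √(r_xx · r_yy) ⇒ 0.89 = 0.68 / √(0.65 · r_yy).
√(0.65 · r_yy) = 0.68 / 0.89 = 0.7640; 0.65 · r_yy = 0.5837; r_yy = 0.5837 / 0.65 ≈ 0.90.

0.90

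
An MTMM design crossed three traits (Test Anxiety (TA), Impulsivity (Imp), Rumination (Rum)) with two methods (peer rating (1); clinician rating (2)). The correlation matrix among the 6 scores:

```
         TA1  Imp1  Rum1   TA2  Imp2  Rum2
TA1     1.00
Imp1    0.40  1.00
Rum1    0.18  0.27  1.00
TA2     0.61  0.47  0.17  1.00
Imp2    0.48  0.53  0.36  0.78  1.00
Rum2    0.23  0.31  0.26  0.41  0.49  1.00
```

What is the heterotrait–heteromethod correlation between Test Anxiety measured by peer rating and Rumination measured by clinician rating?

Different traits and methods: r(TA1, Rum2) = 0.23.

0.23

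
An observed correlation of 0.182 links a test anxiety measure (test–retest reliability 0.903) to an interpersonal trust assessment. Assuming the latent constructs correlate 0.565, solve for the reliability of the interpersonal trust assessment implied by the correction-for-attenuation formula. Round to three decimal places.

0.115

r_true = r_obs / √(r_xx · r_yy) ⇒ 0.565 = 0.182 / √(0.903 · r_yy).
√(0.903 · r_yy) = 0.182 / 0.565 = 0.3221; 0.903 · r_yy = 0.1037; r_yy = 0.1037 / 0.903 ≈ 0.115.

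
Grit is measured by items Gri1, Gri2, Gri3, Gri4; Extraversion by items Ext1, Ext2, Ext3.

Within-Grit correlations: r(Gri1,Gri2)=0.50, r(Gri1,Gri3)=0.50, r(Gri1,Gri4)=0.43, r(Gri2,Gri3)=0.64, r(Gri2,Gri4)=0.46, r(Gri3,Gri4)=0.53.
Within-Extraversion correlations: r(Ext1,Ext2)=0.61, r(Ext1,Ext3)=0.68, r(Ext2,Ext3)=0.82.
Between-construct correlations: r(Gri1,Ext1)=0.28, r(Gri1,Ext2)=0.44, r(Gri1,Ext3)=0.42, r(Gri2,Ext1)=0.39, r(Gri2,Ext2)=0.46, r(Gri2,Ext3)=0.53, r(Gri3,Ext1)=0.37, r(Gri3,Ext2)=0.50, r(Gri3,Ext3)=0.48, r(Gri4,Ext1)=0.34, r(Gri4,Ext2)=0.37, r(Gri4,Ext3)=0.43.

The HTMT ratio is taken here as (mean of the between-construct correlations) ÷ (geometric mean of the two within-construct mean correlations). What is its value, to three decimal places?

0.697

Mean heterotrait r = 5.01/12 = 0.4175.
Mean within-Gri = 3.06/6 = 0.5100; mean within-Ext = 2.11/3 = 0.7033.
Geometric mean = √(0.5100 × 0.7033) = 0.5989.
HTMT = 0.4175 / 0.5989 = 0.697.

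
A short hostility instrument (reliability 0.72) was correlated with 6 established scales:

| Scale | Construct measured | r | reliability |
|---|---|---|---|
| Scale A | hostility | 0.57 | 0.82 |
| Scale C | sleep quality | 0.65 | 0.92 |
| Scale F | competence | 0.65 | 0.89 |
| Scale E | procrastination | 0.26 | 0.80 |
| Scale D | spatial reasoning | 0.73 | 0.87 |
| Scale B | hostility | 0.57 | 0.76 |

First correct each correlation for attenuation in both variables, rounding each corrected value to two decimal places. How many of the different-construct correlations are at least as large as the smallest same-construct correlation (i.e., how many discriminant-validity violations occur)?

3

Disattenuated r (r / √(r_scale · r_new)):
  Scale A (conv): 0.57 / √(0.82·0.72) = 0.74
  Scale C (disc): 0.65 / √(0.92·0.72) = 0.80
  Scale F (disc): 0.65 / √(0.89·0.72) = 0.81
  Scale E (disc): 0.26 / √(0.80·0.72) = 0.34
  Scale D (disc): 0.73 / √(0.87·0.72) = 0.92
  Scale B (conv): 0.57 / √(0.76·0.72) = 0.77
Smallest convergent = 0.74. Discriminant values: 0.80, 0.81, 0.34, 0.92; count ≥ 0.74 → 3.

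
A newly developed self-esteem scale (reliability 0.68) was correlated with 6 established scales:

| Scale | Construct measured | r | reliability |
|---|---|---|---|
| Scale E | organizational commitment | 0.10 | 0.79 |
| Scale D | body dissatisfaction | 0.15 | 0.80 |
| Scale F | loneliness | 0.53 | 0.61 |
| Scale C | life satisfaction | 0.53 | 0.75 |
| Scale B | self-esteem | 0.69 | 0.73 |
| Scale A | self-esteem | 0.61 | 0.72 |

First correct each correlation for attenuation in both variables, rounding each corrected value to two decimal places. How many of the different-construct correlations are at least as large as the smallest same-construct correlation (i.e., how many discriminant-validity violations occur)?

Disattenuated r (r / √(r_scale · r_new)):
  Scale E (disc): 0.10 / √(0.79·0.68) = 0.14
  Scale D (disc): 0.15 / √(0.80·0.68) = 0.20
  Scale F (disc): 0.53 / √(0.61·0.68) = 0.82
  Scale C (disc): 0.53 / √(0.75·0.68) = 0.74
  Scale B (conv): 0.69 / √(0.73·0.68) = 0.98
  Scale A (conv): 0.61 / √(0.72·0.68) = 0.87
Smallest convergent = 0.87. Discriminant values: 0.14, 0.20, 0.82, 0.74; count ≥ 0.87 → 0.

0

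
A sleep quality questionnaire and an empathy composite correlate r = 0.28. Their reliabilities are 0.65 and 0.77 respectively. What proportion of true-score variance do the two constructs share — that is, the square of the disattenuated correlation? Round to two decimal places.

Disattenuated r = 0.28 / √(0.65 × 0.77) = 0.28 / 0.7075 = 0.3958.
Shared true-score variance = 0.3958² = 0.1567 ≈ 0.16.

0.16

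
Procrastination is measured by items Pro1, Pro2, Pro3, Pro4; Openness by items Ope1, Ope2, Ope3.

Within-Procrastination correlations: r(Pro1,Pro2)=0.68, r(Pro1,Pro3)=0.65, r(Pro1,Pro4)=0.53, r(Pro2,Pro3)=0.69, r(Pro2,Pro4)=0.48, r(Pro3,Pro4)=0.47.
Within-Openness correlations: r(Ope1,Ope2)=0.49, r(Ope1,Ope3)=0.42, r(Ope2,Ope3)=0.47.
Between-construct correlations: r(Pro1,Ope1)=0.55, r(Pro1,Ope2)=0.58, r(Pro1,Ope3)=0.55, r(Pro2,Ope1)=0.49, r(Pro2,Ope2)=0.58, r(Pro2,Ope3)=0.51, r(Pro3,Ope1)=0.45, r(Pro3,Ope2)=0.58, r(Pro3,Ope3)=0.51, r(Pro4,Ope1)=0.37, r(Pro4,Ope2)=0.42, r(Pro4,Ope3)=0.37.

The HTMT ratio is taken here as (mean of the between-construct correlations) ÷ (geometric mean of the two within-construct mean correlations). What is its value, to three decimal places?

0.959

Mean heterotrait r = 5.96/12 = 0.4967.
Mean within-Pro = 3.50/6 = 0.5833; mean within-Ope = 1.38/3 = 0.4600.
Geometric mean = √(0.5833 × 0.4600) = 0.5180.
HTMT = 0.4967 / 0.5180 = 0.959.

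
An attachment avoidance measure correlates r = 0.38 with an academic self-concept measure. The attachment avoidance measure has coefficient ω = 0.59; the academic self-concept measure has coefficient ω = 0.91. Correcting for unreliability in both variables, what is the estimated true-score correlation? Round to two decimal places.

0.52

r_true = r_obs / √(r_xx · r_yy) = 0.38 / √(0.59 × 0.91) = 0.38 / √0.5369 = 0.38 / 0.7327 ≈ 0.52.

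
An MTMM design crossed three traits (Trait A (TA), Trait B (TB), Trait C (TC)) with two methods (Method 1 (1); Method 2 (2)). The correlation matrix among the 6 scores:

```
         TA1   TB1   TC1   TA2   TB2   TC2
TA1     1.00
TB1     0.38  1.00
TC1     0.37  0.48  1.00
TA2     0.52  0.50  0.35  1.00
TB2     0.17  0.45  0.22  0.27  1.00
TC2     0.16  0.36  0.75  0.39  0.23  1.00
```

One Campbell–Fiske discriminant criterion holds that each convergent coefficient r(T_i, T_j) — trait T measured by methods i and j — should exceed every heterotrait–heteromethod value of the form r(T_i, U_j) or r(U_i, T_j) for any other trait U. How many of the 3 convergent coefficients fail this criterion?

1

Convergent coefficients and their comparison sets:
TA (methods 1·2): 0.52 vs {0.17, 0.50, 0.16, 0.35} → pass.
TB (methods 1·2): 0.45 vs {0.50, 0.17, 0.36, 0.22} → fail.
TC (methods 1·2): 0.75 vs {0.35, 0.16, 0.22, 0.36} → pass.
1 of 3 fail.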